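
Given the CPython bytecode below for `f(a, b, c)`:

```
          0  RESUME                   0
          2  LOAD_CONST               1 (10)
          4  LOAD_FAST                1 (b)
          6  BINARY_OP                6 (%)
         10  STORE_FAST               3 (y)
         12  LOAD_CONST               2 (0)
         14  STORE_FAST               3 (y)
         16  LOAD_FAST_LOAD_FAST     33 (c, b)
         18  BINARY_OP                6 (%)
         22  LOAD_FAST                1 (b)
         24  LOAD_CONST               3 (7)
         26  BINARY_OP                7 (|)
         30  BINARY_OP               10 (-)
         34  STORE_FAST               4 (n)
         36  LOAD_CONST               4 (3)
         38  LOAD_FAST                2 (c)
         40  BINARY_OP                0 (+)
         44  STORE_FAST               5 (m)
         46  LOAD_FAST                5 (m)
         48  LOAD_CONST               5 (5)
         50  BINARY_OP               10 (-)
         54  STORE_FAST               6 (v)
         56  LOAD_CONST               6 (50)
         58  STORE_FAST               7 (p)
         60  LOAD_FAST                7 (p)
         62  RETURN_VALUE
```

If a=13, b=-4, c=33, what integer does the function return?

LOAD_CONST → push 10. Stack: [10]
LOAD_FAST b → push -4. Stack: [10, -4]
BINARY_OP % → 10 % -4 = -2. Stack: [-2]
STORE_FAST y → y=-2. Stack: []
LOAD_CONST → push 0. Stack: [0]
STORE_FAST y → y=0. Stack: []
LOAD_FAST_LOAD_FAST c,b → push 33,-4. Stack: [33, -4]
BINARY_OP % → 33 % -4 = -3. Stack: [-3]
LOAD_FAST b → push -4. Stack: [-3, -4]
LOAD_CONST → push 7. Stack: [-3, -4, 7]
BINARY_OP | → -4 | 7 = -1. Stack: [-3, -1]
BINARY_OP - → -3 - -1 = -2. Stack: [-2]
STORE_FAST n → n=-2. Stack: []
LOAD_CONST → push 3. Stack: [3]
LOAD_FAST c → push 33. Stack: [3, 33]
BINARY_OP + → 3 + 33 = 36. Stack: [36]
STORE_FAST m → m=36. Stack: []
LOAD_FAST m → push 36. Stack: [36]
LOAD_CONST → push 5. Stack: [36, 5]
BINARY_OP - → 36 - 5 = 31. Stack: [31]
STORE_FAST v → v=31. Stack: []
LOAD_CONST → push 50. Stack: [50]
STORE_FAST p → p=50. Stack: []
LOAD_FAST p → push 50. Stack: [50]
RETURN_VALUE → return 50.

50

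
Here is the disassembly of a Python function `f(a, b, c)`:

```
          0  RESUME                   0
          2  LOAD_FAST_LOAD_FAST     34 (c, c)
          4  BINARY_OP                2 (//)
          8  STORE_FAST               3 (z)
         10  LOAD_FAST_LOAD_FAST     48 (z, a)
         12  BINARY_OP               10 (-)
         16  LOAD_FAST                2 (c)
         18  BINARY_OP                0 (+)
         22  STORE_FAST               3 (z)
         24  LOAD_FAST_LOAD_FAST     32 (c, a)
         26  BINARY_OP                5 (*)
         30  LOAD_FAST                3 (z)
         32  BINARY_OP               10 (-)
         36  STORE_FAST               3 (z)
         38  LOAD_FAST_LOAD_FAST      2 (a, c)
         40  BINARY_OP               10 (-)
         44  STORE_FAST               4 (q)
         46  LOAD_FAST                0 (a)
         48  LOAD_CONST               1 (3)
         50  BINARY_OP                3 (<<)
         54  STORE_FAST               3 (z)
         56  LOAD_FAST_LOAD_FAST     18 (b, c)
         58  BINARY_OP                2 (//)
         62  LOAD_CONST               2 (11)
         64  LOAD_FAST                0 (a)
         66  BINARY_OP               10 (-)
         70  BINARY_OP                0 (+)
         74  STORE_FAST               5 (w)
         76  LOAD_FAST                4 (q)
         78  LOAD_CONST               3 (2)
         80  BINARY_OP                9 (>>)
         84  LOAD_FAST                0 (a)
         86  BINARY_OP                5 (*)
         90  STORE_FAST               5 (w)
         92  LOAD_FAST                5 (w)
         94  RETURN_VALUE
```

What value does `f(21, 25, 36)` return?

-84

LOAD_FAST_LOAD_FAST c,c → push 36,36. Stack: [36, 36]
BINARY_OP // → 36 // 36 = 1. Stack: [1]
STORE_FAST z → z=1. Stack: []
LOAD_FAST_LOAD_FAST z,a → push 1,21. Stack: [1, 21]
BINARY_OP - → 1 - 21 = -20. Stack: [-20]
LOAD_FAST c → push 36. Stack: [-20, 36]
BINARY_OP + → -20 + 36 = 16. Stack: [16]
STORE_FAST z → z=16. Stack: []
LOAD_FAST_LOAD_FAST c,a → push 36,21. Stack: [36, 21]
BINARY_OP * → 36 * 21 = 756. Stack: [756]
LOAD_FAST z → push 16. Stack: [756, 16]
BINARY_OP - → 756 - 16 = 740. Stack: [740]
STORE_FAST z → z=740. Stack: []
LOAD_FAST_LOAD_FAST a,c → push 21,36. Stack: [21, 36]
BINARY_OP - → 21 - 36 = -15. Stack: [-15]
STORE_FAST q → q=-15. Stack: []
LOAD_FAST a → push 21. Stack: [21]
LOAD_CONST → push 3. Stack: [21, 3]
BINARY_OP << → 21 << 3 = 168. Stack: [168]
STORE_FAST z → z=168. Stack: []
LOAD_FAST_LOAD_FAST b,c → push 25,36. Stack: [25, 36]
BINARY_OP // → 25 // 36 = 0. Stack: [0]
LOAD_CONST → push 11. Stack: [0, 11]
LOAD_FAST a → push 21. Stack: [0, 11, 21]
BINARY_OP - → 11 - 21 = -10. Stack: [0, -10]
BINARY_OP + → 0 + -10 = -10. Stack: [-10]
STORE_FAST w → w=-10. Stack: []
LOAD_FAST q → push -15. Stack: [-15]
LOAD_CONST → push 2. Stack: [-15, 2]
BINARY_OP >> → -15 >> 2 = -4. Stack: [-4]
LOAD_FAST a → push 21. Stack: [-4, 21]
BINARY_OP * → -4 * 21 = -84. Stack: [-84]
STORE_FAST w → w=-84. Stack: []
LOAD_FAST w → push -84. Stack: [-84]
RETURN_VALUE → return -84.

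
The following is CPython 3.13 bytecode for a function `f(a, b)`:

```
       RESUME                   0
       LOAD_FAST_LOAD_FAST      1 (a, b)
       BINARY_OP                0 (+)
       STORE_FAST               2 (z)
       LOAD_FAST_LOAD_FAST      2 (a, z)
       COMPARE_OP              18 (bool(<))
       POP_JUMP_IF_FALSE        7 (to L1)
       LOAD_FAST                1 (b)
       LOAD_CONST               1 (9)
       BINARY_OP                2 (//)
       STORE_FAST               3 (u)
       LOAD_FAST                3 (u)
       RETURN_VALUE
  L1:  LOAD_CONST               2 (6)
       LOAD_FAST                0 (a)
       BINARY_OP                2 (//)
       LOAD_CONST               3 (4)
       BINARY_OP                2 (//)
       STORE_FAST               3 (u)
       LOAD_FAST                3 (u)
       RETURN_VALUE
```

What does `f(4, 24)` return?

LOAD_FAST_LOAD_FAST a,b → push 4,24. Stack: [4, 24]
BINARY_OP + → 4 + 24 = 28. Stack: [28]
STORE_FAST z → z=28. Stack: []
LOAD_FAST_LOAD_FAST a,z → push 4,28. Stack: [4, 28]
COMPARE_OP bool(<) → 4 vs 28 = True. Stack: [True]
POP_JUMP_IF_FALSE → pop True; no jump. Stack: []
LOAD_FAST b → push 24. Stack: [24]
LOAD_CONST → push 9. Stack: [24, 9]
BINARY_OP // → 24 // 9 = 2. Stack: [2]
STORE_FAST u → u=2. Stack: []
LOAD_FAST u → push 2. Stack: [2]
RETURN_VALUE → return 2.

2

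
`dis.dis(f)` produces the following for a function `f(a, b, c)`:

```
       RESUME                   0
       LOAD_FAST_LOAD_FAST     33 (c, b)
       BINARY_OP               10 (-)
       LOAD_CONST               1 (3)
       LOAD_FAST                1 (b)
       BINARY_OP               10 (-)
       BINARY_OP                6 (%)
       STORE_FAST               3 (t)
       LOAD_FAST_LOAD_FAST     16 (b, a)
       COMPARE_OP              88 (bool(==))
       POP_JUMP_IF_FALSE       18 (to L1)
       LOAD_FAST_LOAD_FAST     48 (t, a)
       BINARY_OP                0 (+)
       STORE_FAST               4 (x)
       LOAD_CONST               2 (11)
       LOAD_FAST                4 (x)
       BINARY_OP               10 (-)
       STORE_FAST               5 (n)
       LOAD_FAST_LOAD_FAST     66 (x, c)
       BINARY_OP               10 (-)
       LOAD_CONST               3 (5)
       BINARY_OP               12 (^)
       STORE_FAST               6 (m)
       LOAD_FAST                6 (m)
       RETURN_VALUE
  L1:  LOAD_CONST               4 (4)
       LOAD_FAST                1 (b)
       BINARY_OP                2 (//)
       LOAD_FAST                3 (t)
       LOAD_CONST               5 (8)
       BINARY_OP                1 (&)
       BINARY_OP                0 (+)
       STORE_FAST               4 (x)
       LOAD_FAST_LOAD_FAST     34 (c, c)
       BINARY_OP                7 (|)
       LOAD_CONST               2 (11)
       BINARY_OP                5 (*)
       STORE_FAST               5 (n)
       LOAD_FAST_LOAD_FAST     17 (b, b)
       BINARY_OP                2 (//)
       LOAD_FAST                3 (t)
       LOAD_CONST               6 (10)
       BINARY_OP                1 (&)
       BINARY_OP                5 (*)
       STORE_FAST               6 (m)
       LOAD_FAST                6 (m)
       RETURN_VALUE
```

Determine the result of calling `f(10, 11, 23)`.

8

LOAD_FAST_LOAD_FAST c,b → push 23,11. Stack: [23, 11]
BINARY_OP - → 23 - 11 = 12. Stack: [12]
LOAD_CONST → push 3. Stack: [12, 3]
LOAD_FAST b → push 11. Stack: [12, 3, 11]
BINARY_OP - → 3 - 11 = -8. Stack: [12, -8]
BINARY_OP % → 12 % -8 = -4. Stack: [-4]
STORE_FAST t → t=-4. Stack: []
LOAD_FAST_LOAD_FAST b,a → push 11,10. Stack: [11, 10]
COMPARE_OP bool(==) → 11 vs 10 = False. Stack: [False]
POP_JUMP_IF_FALSE → pop False; jump. Stack: []
LOAD_CONST → push 4. Stack: [4]
LOAD_FAST b → push 11. Stack: [4, 11]
BINARY_OP // → 4 // 11 = 0. Stack: [0]
LOAD_FAST t → push -4. Stack: [0, -4]
LOAD_CONST → push 8. Stack: [0, -4, 8]
BINARY_OP & → -4 & 8 = 8. Stack: [0, 8]
BINARY_OP + → 0 + 8 = 8. Stack: [8]
STORE_FAST x → x=8. Stack: []
LOAD_FAST_LOAD_FAST c,c → push 23,23. Stack: [23, 23]
BINARY_OP | → 23 | 23 = 23. Stack: [23]
LOAD_CONST → push 11. Stack: [23, 11]
BINARY_OP * → 23 * 11 = 253. Stack: [253]
STORE_FAST n → n=253. Stack: []
LOAD_FAST_LOAD_FAST b,b → push 11,11. Stack: [11, 11]
BINARY_OP // → 11 // 11 = 1. Stack: [1]
LOAD_FAST t → push -4. Stack: [1, -4]
LOAD_CONST → push 10. Stack: [1, -4, 10]
BINARY_OP & → -4 & 10 = 8. Stack: [1, 8]
BINARY_OP * → 1 * 8 = 8. Stack: [8]
STORE_FAST m → m=8. Stack: []
LOAD_FAST m → push 8. Stack: [8]
RETURN_VALUE → return 8.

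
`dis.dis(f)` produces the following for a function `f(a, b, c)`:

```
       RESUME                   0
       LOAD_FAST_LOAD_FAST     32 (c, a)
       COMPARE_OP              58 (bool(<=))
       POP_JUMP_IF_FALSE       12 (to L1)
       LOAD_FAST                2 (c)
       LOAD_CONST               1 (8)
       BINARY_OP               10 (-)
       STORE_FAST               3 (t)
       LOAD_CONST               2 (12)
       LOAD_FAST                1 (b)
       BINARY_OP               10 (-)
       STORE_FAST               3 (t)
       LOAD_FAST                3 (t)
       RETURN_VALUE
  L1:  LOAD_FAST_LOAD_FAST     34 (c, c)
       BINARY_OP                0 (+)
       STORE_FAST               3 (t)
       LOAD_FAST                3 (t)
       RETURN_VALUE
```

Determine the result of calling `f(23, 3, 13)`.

9

LOAD_FAST_LOAD_FAST c,a → push 13,23. Stack: [13, 23]
COMPARE_OP bool(<=) → 13 vs 23 = True. Stack: [True]
POP_JUMP_IF_FALSE → pop True; no jump. Stack: []
LOAD_FAST c → push 13. Stack: [13]
LOAD_CONST → push 8. Stack: [13, 8]
BINARY_OP - → 13 - 8 = 5. Stack: [5]
STORE_FAST t → t=5. Stack: []
LOAD_CONST → push 12. Stack: [12]
LOAD_FAST b → push 3. Stack: [12, 3]
BINARY_OP - → 12 - 3 = 9. Stack: [9]
STORE_FAST t → t=9. Stack: []
LOAD_FAST t → push 9. Stack: [9]
RETURN_VALUE → return 9.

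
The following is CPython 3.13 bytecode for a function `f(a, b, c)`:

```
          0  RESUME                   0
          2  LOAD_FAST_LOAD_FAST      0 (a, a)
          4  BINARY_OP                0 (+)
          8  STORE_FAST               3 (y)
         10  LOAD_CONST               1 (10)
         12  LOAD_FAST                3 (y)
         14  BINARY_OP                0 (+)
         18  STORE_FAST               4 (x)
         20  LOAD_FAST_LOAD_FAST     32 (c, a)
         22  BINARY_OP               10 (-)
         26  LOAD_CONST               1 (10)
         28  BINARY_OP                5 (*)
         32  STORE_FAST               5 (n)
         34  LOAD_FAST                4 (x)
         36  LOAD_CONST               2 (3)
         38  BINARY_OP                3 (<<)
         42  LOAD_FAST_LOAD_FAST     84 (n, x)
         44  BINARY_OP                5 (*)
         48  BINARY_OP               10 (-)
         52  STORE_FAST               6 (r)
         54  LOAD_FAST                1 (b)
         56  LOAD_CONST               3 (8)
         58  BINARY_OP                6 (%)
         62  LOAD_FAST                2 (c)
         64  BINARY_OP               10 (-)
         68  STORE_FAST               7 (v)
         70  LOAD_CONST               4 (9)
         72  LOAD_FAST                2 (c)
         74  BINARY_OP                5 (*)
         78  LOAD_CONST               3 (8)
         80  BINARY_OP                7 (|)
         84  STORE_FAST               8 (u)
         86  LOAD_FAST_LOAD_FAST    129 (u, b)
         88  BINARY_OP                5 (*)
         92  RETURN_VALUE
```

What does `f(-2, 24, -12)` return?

-2400

LOAD_FAST_LOAD_FAST a,a → push -2,-2. Stack: [-2, -2]
BINARY_OP + → -2 + -2 = -4. Stack: [-4]
STORE_FAST y → y=-4. Stack: []
LOAD_CONST → push 10. Stack: [10]
LOAD_FAST y → push -4. Stack: [10, -4]
BINARY_OP + → 10 + -4 = 6. Stack: [6]
STORE_FAST x → x=6. Stack: []
LOAD_FAST_LOAD_FAST c,a → push -12,-2. Stack: [-12, -2]
BINARY_OP - → -12 - -2 = -10. Stack: [-10]
LOAD_CONST → push 10. Stack: [-10, 10]
BINARY_OP * → -10 * 10 = -100. Stack: [-100]
STORE_FAST n → n=-100. Stack: []
LOAD_FAST x → push 6. Stack: [6]
LOAD_CONST → push 3. Stack: [6, 3]
BINARY_OP << → 6 << 3 = 48. Stack: [48]
LOAD_FAST_LOAD_FAST n,x → push -100,6. Stack: [48, -100, 6]
BINARY_OP * → -100 * 6 = -600. Stack: [48, -600]
BINARY_OP - → 48 - -600 = 648. Stack: [648]
STORE_FAST r → r=648. Stack: []
LOAD_FAST b → push 24. Stack: [24]
LOAD_CONST → push 8. Stack: [24, 8]
BINARY_OP % → 24 % 8 = 0. Stack: [0]
LOAD_FAST c → push -12. Stack: [0, -12]
BINARY_OP - → 0 - -12 = 12. Stack: [12]
STORE_FAST v → v=12. Stack: []
LOAD_CONST → push 9. Stack: [9]
LOAD_FAST c → push -12. Stack: [9, -12]
BINARY_OP * → 9 * -12 = -108. Stack: [-108]
LOAD_CONST → push 8. Stack: [-108, 8]
BINARY_OP | → -108 | 8 = -100. Stack: [-100]
STORE_FAST u → u=-100. Stack: []
LOAD_FAST_LOAD_FAST u,b → push -100,24. Stack: [-100, 24]
BINARY_OP * → -100 * 24 = -2400. Stack: [-2400]
RETURN_VALUE → return -2400.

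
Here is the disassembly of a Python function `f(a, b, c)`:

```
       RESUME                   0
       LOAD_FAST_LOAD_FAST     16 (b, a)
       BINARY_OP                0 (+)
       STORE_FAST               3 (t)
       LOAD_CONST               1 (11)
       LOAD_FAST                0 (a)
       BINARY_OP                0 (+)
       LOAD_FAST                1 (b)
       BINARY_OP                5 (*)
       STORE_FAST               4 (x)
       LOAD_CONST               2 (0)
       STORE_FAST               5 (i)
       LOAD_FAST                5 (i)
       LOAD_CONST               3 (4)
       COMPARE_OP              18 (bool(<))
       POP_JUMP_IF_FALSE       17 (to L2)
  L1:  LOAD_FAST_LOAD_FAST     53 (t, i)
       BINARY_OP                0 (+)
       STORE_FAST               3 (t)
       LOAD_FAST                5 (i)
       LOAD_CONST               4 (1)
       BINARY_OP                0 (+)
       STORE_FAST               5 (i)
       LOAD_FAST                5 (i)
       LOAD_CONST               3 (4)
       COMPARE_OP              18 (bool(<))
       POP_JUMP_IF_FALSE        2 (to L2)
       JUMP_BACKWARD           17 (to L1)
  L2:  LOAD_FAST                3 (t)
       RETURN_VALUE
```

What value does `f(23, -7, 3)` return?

LOAD_FAST_LOAD_FAST b,a → push -7,23. Stack: [-7, 23]
BINARY_OP + → -7 + 23 = 16. Stack: [16]
STORE_FAST t → t=16. Stack: []
LOAD_CONST → push 11. Stack: [11]
LOAD_FAST a → push 23. Stack: [11, 23]
BINARY_OP + → 11 + 23 = 34. Stack: [34]
LOAD_FAST b → push -7. Stack: [34, -7]
BINARY_OP * → 34 * -7 = -238. Stack: [-238]
STORE_FAST x → x=-238. Stack: []
LOAD_CONST → push 0. Stack: [0]
STORE_FAST i → i=0. Stack: []
LOAD_FAST i → push 0. Stack: [0]
LOAD_CONST → push 4. Stack: [0, 4]
COMPARE_OP bool(<) → 0 vs 4 = True. Stack: [True]
POP_JUMP_IF_FALSE → pop True; no jump. Stack: []
LOAD_FAST_LOAD_FAST t,i → push 16,0. Stack: [16, 0]
BINARY_OP + → 16 + 0 = 16. Stack: [16]
STORE_FAST t → t=16. Stack: []
LOAD_FAST i → push 0. Stack: [0]
LOAD_CONST → push 1. Stack: [0, 1]
BINARY_OP + → 0 + 1 = 1. Stack: [1]
STORE_FAST i → i=1. Stack: []
LOAD_FAST i → push 1. Stack: [1]
LOAD_CONST → push 4. Stack: [1, 4]
COMPARE_OP bool(<) → 1 vs 4 = True. Stack: [True]
POP_JUMP_IF_FALSE → pop True; no jump. Stack: []
LOAD_FAST_LOAD_FAST t,i → push 16,1. Stack: [16, 1]
BINARY_OP + → 16 + 1 = 17. Stack: [17]
STORE_FAST t → t=17. Stack: []
LOAD_FAST i → push 1. Stack: [1]
LOAD_CONST → push 1. Stack: [1, 1]
BINARY_OP + → 1 + 1 = 2. Stack: [2]
STORE_FAST i → i=2. Stack: []
LOAD_FAST i → push 2. Stack: [2]
LOAD_CONST → push 4. Stack: [2, 4]
COMPARE_OP bool(<) → 2 vs 4 = True. Stack: [True]
POP_JUMP_IF_FALSE → pop True; no jump. Stack: []
LOAD_FAST_LOAD_FAST t,i → push 17,2. Stack: [17, 2]
BINARY_OP + → 17 + 2 = 19. Stack: [19]
STORE_FAST t → t=19. Stack: []
LOAD_FAST i → push 2. Stack: [2]
LOAD_CONST → push 1. Stack: [2, 1]
BINARY_OP + → 2 + 1 = 3. Stack: [3]
STORE_FAST i → i=3. Stack: []
LOAD_FAST i → push 3. Stack: [3]
LOAD_CONST → push 4. Stack: [3, 4]
COMPARE_OP bool(<) → 3 vs 4 = True. Stack: [True]
POP_JUMP_IF_FALSE → pop True; no jump. Stack: []
LOAD_FAST_LOAD_FAST t,i → push 19,3. Stack: [19, 3]
BINARY_OP + → 19 + 3 = 22. Stack: [22]
STORE_FAST t → t=22. Stack: []
LOAD_FAST i → push 3. Stack: [3]
LOAD_CONST → push 1. Stack: [3, 1]
BINARY_OP + → 3 + 1 = 4. Stack: [4]
STORE_FAST i → i=4. Stack: []
LOAD_FAST i → push 4. Stack: [4]
LOAD_CONST → push 4. Stack: [4, 4]
COMPARE_OP bool(<) → 4 vs 4 = False. Stack: [False]
POP_JUMP_IF_FALSE → pop False; jump. Stack: []
LOAD_FAST t → push 22. Stack: [22]
RETURN_VALUE → return 22.

22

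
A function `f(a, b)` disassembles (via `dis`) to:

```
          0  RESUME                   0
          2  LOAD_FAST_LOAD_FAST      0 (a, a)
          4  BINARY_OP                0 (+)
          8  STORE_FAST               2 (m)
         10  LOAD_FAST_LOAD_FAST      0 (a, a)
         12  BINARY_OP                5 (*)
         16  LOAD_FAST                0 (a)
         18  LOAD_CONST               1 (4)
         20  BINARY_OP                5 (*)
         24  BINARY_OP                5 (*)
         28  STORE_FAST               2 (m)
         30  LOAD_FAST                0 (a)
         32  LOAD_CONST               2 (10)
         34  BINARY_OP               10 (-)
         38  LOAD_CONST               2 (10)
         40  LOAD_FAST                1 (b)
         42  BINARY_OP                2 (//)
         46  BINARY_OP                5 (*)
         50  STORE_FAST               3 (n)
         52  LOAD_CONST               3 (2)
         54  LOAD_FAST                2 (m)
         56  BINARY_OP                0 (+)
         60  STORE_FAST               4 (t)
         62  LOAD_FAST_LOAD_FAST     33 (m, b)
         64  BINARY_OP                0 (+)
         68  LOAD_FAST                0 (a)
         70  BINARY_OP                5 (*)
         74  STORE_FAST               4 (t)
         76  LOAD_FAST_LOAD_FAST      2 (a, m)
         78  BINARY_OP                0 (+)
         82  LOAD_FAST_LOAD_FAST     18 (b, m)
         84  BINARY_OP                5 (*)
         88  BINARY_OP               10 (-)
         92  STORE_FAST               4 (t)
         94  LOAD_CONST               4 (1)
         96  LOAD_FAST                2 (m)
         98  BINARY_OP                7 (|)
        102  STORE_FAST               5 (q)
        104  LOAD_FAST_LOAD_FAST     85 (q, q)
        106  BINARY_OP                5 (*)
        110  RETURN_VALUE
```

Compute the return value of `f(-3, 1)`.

LOAD_FAST_LOAD_FAST a,a → push -3,-3. Stack: [-3, -3]
BINARY_OP + → -3 + -3 = -6. Stack: [-6]
STORE_FAST m → m=-6. Stack: []
LOAD_FAST_LOAD_FAST a,a → push -3,-3. Stack: [-3, -3]
BINARY_OP * → -3 * -3 = 9. Stack: [9]
LOAD_FAST a → push -3. Stack: [9, -3]
LOAD_CONST → push 4. Stack: [9, -3, 4]
BINARY_OP * → -3 * 4 = -12. Stack: [9, -12]
BINARY_OP * → 9 * -12 = -108. Stack: [-108]
STORE_FAST m → m=-108. Stack: []
LOAD_FAST a → push -3. Stack: [-3]
LOAD_CONST → push 10. Stack: [-3, 10]
BINARY_OP - → -3 - 10 = -13. Stack: [-13]
LOAD_CONST → push 10. Stack: [-13, 10]
LOAD_FAST b → push 1. Stack: [-13, 10, 1]
BINARY_OP // → 10 // 1 = 10. Stack: [-13, 10]
BINARY_OP * → -13 * 10 = -130. Stack: [-130]
STORE_FAST n → n=-130. Stack: []
LOAD_CONST → push 2. Stack: [2]
LOAD_FAST m → push -108. Stack: [2, -108]
BINARY_OP + → 2 + -108 = -106. Stack: [-106]
STORE_FAST t → t=-106. Stack: []
LOAD_FAST_LOAD_FAST m,b → push -108,1. Stack: [-108, 1]
BINARY_OP + → -108 + 1 = -107. Stack: [-107]
LOAD_FAST a → push -3. Stack: [-107, -3]
BINARY_OP * → -107 * -3 = 321. Stack: [321]
STORE_FAST t → t=321. Stack: []
LOAD_FAST_LOAD_FAST a,m → push -3,-108. Stack: [-3, -108]
BINARY_OP + → -3 + -108 = -111. Stack: [-111]
LOAD_FAST_LOAD_FAST b,m → push 1,-108. Stack: [-111, 1, -108]
BINARY_OP * → 1 * -108 = -108. Stack: [-111, -108]
BINARY_OP - → -111 - -108 = -3. Stack: [-3]
STORE_FAST t → t=-3. Stack: []
LOAD_CONST → push 1. Stack: [1]
LOAD_FAST m → push -108. Stack: [1, -108]
BINARY_OP | → 1 | -108 = -107. Stack: [-107]
STORE_FAST q → q=-107. Stack: []
LOAD_FAST_LOAD_FAST q,q → push -107,-107. Stack: [-107, -107]
BINARY_OP * → -107 * -107 = 11449. Stack: [11449]
RETURN_VALUE → return 11449.

11449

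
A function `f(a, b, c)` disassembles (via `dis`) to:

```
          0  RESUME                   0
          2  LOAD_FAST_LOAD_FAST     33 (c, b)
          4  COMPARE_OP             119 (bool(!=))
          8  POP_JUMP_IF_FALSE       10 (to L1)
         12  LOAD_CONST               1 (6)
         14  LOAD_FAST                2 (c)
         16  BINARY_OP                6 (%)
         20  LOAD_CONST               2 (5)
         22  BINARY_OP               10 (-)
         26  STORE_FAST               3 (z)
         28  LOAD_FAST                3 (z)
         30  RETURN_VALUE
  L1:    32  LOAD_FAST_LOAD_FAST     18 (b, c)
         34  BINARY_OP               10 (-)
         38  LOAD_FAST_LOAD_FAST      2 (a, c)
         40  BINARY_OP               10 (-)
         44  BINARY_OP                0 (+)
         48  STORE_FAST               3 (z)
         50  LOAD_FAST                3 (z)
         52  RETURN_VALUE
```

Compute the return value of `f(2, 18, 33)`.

1

LOAD_FAST_LOAD_FAST c,b → push 33,18. Stack: [33, 18]
COMPARE_OP bool(!=) → 33 vs 18 = True. Stack: [True]
POP_JUMP_IF_FALSE → pop True; no jump. Stack: []
LOAD_CONST → push 6. Stack: [6]
LOAD_FAST c → push 33. Stack: [6, 33]
BINARY_OP % → 6 % 33 = 6. Stack: [6]
LOAD_CONST → push 5. Stack: [6, 5]
BINARY_OP - → 6 - 5 = 1. Stack: [1]
STORE_FAST z → z=1. Stack: []
LOAD_FAST z → push 1. Stack: [1]
RETURN_VALUE → return 1.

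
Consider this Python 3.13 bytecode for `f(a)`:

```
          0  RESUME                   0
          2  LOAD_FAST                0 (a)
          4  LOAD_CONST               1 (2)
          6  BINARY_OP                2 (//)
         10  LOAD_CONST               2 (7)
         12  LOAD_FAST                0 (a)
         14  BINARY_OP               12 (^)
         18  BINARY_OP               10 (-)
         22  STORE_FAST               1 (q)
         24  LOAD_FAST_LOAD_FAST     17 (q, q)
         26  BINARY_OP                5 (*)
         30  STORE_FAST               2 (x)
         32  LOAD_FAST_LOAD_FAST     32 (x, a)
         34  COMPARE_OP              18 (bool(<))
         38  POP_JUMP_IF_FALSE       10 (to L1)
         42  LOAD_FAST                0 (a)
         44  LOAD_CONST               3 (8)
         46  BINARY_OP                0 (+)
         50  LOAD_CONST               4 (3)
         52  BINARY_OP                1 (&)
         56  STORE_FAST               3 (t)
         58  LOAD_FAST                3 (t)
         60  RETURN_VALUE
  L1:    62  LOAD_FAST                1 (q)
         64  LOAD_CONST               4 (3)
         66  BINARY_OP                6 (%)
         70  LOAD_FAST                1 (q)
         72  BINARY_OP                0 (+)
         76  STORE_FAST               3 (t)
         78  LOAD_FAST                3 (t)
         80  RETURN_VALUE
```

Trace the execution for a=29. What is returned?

LOAD_FAST a → push 29. Stack: [29]
LOAD_CONST → push 2. Stack: [29, 2]
BINARY_OP // → 29 // 2 = 14. Stack: [14]
LOAD_CONST → push 7. Stack: [14, 7]
LOAD_FAST a → push 29. Stack: [14, 7, 29]
BINARY_OP ^ → 7 ^ 29 = 26. Stack: [14, 26]
BINARY_OP - → 14 - 26 = -12. Stack: [-12]
STORE_FAST q → q=-12. Stack: []
LOAD_FAST_LOAD_FAST q,q → push -12,-12. Stack: [-12, -12]
BINARY_OP * → -12 * -12 = 144. Stack: [144]
STORE_FAST x → x=144. Stack: []
LOAD_FAST_LOAD_FAST x,a → push 144,29. Stack: [144, 29]
COMPARE_OP bool(<) → 144 vs 29 = False. Stack: [False]
POP_JUMP_IF_FALSE → pop False; jump. Stack: []
LOAD_FAST q → push -12. Stack: [-12]
LOAD_CONST → push 3. Stack: [-12, 3]
BINARY_OP % → -12 % 3 = 0. Stack: [0]
LOAD_FAST q → push -12. Stack: [0, -12]
BINARY_OP + → 0 + -12 = -12. Stack: [-12]
STORE_FAST t → t=-12. Stack: []
LOAD_FAST t → push -12. Stack: [-12]
RETURN_VALUE → return -12.

-12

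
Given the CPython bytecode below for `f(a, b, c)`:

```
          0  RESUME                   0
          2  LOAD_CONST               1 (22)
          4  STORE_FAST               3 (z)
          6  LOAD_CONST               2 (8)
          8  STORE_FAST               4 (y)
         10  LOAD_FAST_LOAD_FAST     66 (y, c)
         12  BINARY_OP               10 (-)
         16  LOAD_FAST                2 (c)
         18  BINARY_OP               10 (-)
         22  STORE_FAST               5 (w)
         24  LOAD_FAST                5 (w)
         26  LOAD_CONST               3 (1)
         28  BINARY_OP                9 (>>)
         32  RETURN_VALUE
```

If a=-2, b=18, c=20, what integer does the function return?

-16

LOAD_CONST → push 22. Stack: [22]
STORE_FAST z → z=22. Stack: []
LOAD_CONST → push 8. Stack: [8]
STORE_FAST y → y=8. Stack: []
LOAD_FAST_LOAD_FAST y,c → push 8,20. Stack: [8, 20]
BINARY_OP - → 8 - 20 = -12. Stack: [-12]
LOAD_FAST c → push 20. Stack: [-12, 20]
BINARY_OP - → -12 - 20 = -32. Stack: [-32]
STORE_FAST w → w=-32. Stack: []
LOAD_FAST w → push -32. Stack: [-32]
LOAD_CONST → push 1. Stack: [-32, 1]
BINARY_OP >> → -32 >> 1 = -16. Stack: [-16]
RETURN_VALUE → return -16.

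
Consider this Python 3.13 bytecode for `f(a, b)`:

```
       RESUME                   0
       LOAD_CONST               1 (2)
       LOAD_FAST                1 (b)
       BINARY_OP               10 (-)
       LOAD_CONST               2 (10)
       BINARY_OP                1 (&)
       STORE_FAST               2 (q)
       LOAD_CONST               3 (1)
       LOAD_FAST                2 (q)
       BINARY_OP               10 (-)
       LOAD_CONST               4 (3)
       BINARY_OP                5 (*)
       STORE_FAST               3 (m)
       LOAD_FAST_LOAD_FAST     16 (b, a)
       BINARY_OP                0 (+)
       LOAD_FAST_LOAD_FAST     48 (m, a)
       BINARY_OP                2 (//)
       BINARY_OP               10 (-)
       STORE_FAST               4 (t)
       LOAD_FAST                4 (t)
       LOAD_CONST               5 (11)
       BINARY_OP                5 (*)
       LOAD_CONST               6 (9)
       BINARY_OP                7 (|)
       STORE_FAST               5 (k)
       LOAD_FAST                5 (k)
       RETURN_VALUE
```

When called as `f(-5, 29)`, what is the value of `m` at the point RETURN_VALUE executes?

LOAD_CONST → push 2. Stack: [2]
LOAD_FAST b → push 29. Stack: [2, 29]
BINARY_OP - → 2 - 29 = -27. Stack: [-27]
LOAD_CONST → push 10. Stack: [-27, 10]
BINARY_OP & → -27 & 10 = 0. Stack: [0]
STORE_FAST q → q=0. Stack: []
LOAD_CONST → push 1. Stack: [1]
LOAD_FAST q → push 0. Stack: [1, 0]
BINARY_OP - → 1 - 0 = 1. Stack: [1]
LOAD_CONST → push 3. Stack: [1, 3]
BINARY_OP * → 1 * 3 = 3. Stack: [3]
STORE_FAST m → m=3. Stack: []
LOAD_FAST_LOAD_FAST b,a → push 29,-5. Stack: [29, -5]
BINARY_OP + → 29 + -5 = 24. Stack: [24]
LOAD_FAST_LOAD_FAST m,a → push 3,-5. Stack: [24, 3, -5]
BINARY_OP // → 3 // -5 = -1. Stack: [24, -1]
BINARY_OP - → 24 - -1 = 25. Stack: [25]
STORE_FAST t → t=25. Stack: []
LOAD_FAST t → push 25. Stack: [25]
LOAD_CONST → push 11. Stack: [25, 11]
BINARY_OP * → 25 * 11 = 275. Stack: [275]
LOAD_CONST → push 9. Stack: [275, 9]
BINARY_OP | → 275 | 9 = 283. Stack: [283]
STORE_FAST k → k=283. Stack: []
LOAD_FAST k → push 283. Stack: [283]
RETURN_VALUE → return 283.

3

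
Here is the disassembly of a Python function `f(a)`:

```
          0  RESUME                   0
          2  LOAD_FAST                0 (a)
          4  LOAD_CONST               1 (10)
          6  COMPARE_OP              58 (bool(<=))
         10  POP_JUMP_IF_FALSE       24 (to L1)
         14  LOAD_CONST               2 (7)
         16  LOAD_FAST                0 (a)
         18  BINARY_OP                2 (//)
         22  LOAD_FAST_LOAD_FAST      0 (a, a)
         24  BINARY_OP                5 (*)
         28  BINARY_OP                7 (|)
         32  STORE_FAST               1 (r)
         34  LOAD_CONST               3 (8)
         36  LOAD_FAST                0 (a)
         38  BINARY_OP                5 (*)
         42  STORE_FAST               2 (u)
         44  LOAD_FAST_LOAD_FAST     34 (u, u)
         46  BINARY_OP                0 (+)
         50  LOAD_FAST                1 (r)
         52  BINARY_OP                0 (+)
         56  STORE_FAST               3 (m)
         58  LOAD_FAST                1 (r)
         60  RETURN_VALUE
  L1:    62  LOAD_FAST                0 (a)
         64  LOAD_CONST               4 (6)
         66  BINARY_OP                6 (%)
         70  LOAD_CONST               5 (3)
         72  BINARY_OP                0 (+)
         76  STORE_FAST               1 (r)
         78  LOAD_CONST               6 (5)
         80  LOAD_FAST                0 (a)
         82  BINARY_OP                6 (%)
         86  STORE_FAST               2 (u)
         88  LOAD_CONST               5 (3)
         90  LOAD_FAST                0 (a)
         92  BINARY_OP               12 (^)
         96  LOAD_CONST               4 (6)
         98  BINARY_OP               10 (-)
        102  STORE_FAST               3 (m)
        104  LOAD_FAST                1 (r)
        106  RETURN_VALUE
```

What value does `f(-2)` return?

-4

LOAD_FAST a → push -2. Stack: [-2]
LOAD_CONST → push 10. Stack: [-2, 10]
COMPARE_OP bool(<=) → -2 vs 10 = True. Stack: [True]
POP_JUMP_IF_FALSE → pop True; no jump. Stack: []
LOAD_CONST → push 7. Stack: [7]
LOAD_FAST a → push -2. Stack: [7, -2]
BINARY_OP // → 7 // -2 = -4. Stack: [-4]
LOAD_FAST_LOAD_FAST a,a → push -2,-2. Stack: [-4, -2, -2]
BINARY_OP * → -2 * -2 = 4. Stack: [-4, 4]
BINARY_OP | → -4 | 4 = -4. Stack: [-4]
STORE_FAST r → r=-4. Stack: []
LOAD_CONST → push 8. Stack: [8]
LOAD_FAST a → push -2. Stack: [8, -2]
BINARY_OP * → 8 * -2 = -16. Stack: [-16]
STORE_FAST u → u=-16. Stack: []
LOAD_FAST_LOAD_FAST u,u → push -16,-16. Stack: [-16, -16]
BINARY_OP + → -16 + -16 = -32. Stack: [-32]
LOAD_FAST r → push -4. Stack: [-32, -4]
BINARY_OP + → -32 + -4 = -36. Stack: [-36]
STORE_FAST m → m=-36. Stack: []
LOAD_FAST r → push -4. Stack: [-4]
RETURN_VALUE → return -4.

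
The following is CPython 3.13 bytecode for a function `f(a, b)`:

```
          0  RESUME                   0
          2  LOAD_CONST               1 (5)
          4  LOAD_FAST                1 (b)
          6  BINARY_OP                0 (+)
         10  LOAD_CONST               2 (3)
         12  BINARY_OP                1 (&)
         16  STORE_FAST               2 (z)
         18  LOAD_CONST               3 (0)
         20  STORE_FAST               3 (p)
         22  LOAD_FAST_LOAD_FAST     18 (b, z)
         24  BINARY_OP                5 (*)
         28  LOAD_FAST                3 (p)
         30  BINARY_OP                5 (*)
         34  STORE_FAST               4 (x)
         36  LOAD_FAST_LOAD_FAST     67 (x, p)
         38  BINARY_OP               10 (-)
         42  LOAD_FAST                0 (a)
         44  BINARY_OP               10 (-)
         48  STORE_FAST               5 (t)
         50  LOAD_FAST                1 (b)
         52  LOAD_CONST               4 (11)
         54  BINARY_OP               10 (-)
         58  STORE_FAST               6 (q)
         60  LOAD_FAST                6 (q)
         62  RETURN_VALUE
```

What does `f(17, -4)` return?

LOAD_CONST → push 5. Stack: [5]
LOAD_FAST b → push -4. Stack: [5, -4]
BINARY_OP + → 5 + -4 = 1. Stack: [1]
LOAD_CONST → push 3. Stack: [1, 3]
BINARY_OP & → 1 & 3 = 1. Stack: [1]
STORE_FAST z → z=1. Stack: []
LOAD_CONST → push 0. Stack: [0]
STORE_FAST p → p=0. Stack: []
LOAD_FAST_LOAD_FAST b,z → push -4,1. Stack: [-4, 1]
BINARY_OP * → -4 * 1 = -4. Stack: [-4]
LOAD_FAST p → push 0. Stack: [-4, 0]
BINARY_OP * → -4 * 0 = 0. Stack: [0]
STORE_FAST x → x=0. Stack: []
LOAD_FAST_LOAD_FAST x,p → push 0,0. Stack: [0, 0]
BINARY_OP - → 0 - 0 = 0. Stack: [0]
LOAD_FAST a → push 17. Stack: [0, 17]
BINARY_OP - → 0 - 17 = -17. Stack: [-17]
STORE_FAST t → t=-17. Stack: []
LOAD_FAST b → push -4. Stack: [-4]
LOAD_CONST → push 11. Stack: [-4, 11]
BINARY_OP - → -4 - 11 = -15. Stack: [-15]
STORE_FAST q → q=-15. Stack: []
LOAD_FAST q → push -15. Stack: [-15]
RETURN_VALUE → return -15.

-15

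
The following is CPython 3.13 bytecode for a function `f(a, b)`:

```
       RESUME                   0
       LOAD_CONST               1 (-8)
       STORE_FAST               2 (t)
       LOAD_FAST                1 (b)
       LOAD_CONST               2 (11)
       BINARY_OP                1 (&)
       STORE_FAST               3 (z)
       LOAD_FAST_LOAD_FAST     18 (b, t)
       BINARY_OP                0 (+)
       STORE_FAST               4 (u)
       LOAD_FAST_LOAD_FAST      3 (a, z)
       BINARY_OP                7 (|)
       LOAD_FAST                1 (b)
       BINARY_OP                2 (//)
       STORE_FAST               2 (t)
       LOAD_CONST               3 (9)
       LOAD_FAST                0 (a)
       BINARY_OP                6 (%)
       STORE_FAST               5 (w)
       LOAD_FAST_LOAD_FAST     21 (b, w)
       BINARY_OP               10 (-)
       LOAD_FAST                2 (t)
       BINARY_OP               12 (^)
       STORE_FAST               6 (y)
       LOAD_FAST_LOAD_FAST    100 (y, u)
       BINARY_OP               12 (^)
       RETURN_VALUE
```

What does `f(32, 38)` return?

3

LOAD_CONST → push -8. Stack: [-8]
STORE_FAST t → t=-8. Stack: []
LOAD_FAST b → push 38. Stack: [38]
LOAD_CONST → push 11. Stack: [38, 11]
BINARY_OP & → 38 & 11 = 2. Stack: [2]
STORE_FAST z → z=2. Stack: []
LOAD_FAST_LOAD_FAST b,t → push 38,-8. Stack: [38, -8]
BINARY_OP + → 38 + -8 = 30. Stack: [30]
STORE_FAST u → u=30. Stack: []
LOAD_FAST_LOAD_FAST a,z → push 32,2. Stack: [32, 2]
BINARY_OP | → 32 | 2 = 34. Stack: [34]
LOAD_FAST b → push 38. Stack: [34, 38]
BINARY_OP // → 34 // 38 = 0. Stack: [0]
STORE_FAST t → t=0. Stack: []
LOAD_CONST → push 9. Stack: [9]
LOAD_FAST a → push 32. Stack: [9, 32]
BINARY_OP % → 9 % 32 = 9. Stack: [9]
STORE_FAST w → w=9. Stack: []
LOAD_FAST_LOAD_FAST b,w → push 38,9. Stack: [38, 9]
BINARY_OP - → 38 - 9 = 29. Stack: [29]
LOAD_FAST t → push 0. Stack: [29, 0]
BINARY_OP ^ → 29 ^ 0 = 29. Stack: [29]
STORE_FAST y → y=29. Stack: []
LOAD_FAST_LOAD_FAST y,u → push 29,30. Stack: [29, 30]
BINARY_OP ^ → 29 ^ 30 = 3. Stack: [3]
RETURN_VALUE → return 3.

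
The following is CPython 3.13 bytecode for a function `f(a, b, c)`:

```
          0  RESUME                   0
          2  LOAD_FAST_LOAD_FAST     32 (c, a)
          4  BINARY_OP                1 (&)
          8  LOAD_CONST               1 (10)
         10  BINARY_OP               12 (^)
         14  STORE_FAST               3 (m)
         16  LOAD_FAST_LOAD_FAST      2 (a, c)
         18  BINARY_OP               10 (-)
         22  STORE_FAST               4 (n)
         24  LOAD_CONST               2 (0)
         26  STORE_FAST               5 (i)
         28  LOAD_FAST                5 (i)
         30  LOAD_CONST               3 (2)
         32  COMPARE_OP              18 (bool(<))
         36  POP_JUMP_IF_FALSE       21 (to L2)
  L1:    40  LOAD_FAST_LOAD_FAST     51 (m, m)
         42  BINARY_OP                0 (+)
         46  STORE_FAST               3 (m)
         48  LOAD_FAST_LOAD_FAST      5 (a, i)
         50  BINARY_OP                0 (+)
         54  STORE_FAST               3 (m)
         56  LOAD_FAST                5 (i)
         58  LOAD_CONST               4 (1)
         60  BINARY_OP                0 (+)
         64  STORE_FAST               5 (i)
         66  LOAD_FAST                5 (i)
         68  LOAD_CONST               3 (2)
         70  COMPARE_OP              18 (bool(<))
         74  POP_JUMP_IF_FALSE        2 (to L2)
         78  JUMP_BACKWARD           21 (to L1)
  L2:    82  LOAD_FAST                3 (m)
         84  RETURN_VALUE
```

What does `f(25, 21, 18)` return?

26

LOAD_FAST_LOAD_FAST c,a → push 18,25. Stack: [18, 25]
BINARY_OP & → 18 & 25 = 16. Stack: [16]
LOAD_CONST → push 10. Stack: [16, 10]
BINARY_OP ^ → 16 ^ 10 = 26. Stack: [26]
STORE_FAST m → m=26. Stack: []
LOAD_FAST_LOAD_FAST a,c → push 25,18. Stack: [25, 18]
BINARY_OP - → 25 - 18 = 7. Stack: [7]
STORE_FAST n → n=7. Stack: []
LOAD_CONST → push 0. Stack: [0]
STORE_FAST i → i=0. Stack: []
LOAD_FAST i → push 0. Stack: [0]
LOAD_CONST → push 2. Stack: [0, 2]
COMPARE_OP bool(<) → 0 vs 2 = True. Stack: [True]
POP_JUMP_IF_FALSE → pop True; no jump. Stack: []
LOAD_FAST_LOAD_FAST m,m → push 26,26. Stack: [26, 26]
BINARY_OP + → 26 + 26 = 52. Stack: [52]
STORE_FAST m → m=52. Stack: []
LOAD_FAST_LOAD_FAST a,i → push 25,0. Stack: [25, 0]
BINARY_OP + → 25 + 0 = 25. Stack: [25]
STORE_FAST m → m=25. Stack: []
LOAD_FAST i → push 0. Stack: [0]
LOAD_CONST → push 1. Stack: [0, 1]
BINARY_OP + → 0 + 1 = 1. Stack: [1]
STORE_FAST i → i=1. Stack: []
LOAD_FAST i → push 1. Stack: [1]
LOAD_CONST → push 2. Stack: [1, 2]
COMPARE_OP bool(<) → 1 vs 2 = True. Stack: [True]
POP_JUMP_IF_FALSE → pop True; no jump. Stack: []
LOAD_FAST_LOAD_FAST m,m → push 25,25. Stack: [25, 25]
BINARY_OP + → 25 + 25 = 50. Stack: [50]
STORE_FAST m → m=50. Stack: []
LOAD_FAST_LOAD_FAST a,i → push 25,1. Stack: [25, 1]
BINARY_OP + → 25 + 1 = 26. Stack: [26]
STORE_FAST m → m=26. Stack: []
LOAD_FAST i → push 1. Stack: [1]
LOAD_CONST → push 1. Stack: [1, 1]
BINARY_OP + → 1 + 1 = 2. Stack: [2]
STORE_FAST i → i=2. Stack: []
LOAD_FAST i → push 2. Stack: [2]
LOAD_CONST → push 2. Stack: [2, 2]
COMPARE_OP bool(<) → 2 vs 2 = False. Stack: [False]
POP_JUMP_IF_FALSE → pop False; jump. Stack: []
LOAD_FAST m → push 26. Stack: [26]
RETURN_VALUE → return 26.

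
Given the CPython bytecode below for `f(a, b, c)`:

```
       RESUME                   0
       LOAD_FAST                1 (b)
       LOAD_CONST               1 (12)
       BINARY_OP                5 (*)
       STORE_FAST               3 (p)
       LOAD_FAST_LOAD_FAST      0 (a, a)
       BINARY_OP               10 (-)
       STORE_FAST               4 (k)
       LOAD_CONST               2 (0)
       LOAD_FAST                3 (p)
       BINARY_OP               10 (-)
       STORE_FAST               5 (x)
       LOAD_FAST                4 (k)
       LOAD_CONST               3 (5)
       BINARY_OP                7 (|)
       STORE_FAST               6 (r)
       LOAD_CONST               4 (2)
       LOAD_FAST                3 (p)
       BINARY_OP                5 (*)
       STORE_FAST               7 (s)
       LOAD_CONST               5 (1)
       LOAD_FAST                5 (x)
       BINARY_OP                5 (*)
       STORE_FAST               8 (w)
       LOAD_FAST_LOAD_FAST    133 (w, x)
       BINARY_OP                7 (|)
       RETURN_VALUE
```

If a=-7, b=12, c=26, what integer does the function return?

LOAD_FAST b → push 12. Stack: [12]
LOAD_CONST → push 12. Stack: [12, 12]
BINARY_OP * → 12 * 12 = 144. Stack: [144]
STORE_FAST p → p=144. Stack: []
LOAD_FAST_LOAD_FAST a,a → push -7,-7. Stack: [-7, -7]
BINARY_OP - → -7 - -7 = 0. Stack: [0]
STORE_FAST k → k=0. Stack: []
LOAD_CONST → push 0. Stack: [0]
LOAD_FAST p → push 144. Stack: [0, 144]
BINARY_OP - → 0 - 144 = -144. Stack: [-144]
STORE_FAST x → x=-144. Stack: []
LOAD_FAST k → push 0. Stack: [0]
LOAD_CONST → push 5. Stack: [0, 5]
BINARY_OP | → 0 | 5 = 5. Stack: [5]
STORE_FAST r → r=5. Stack: []
LOAD_CONST → push 2. Stack: [2]
LOAD_FAST p → push 144. Stack: [2, 144]
BINARY_OP * → 2 * 144 = 288. Stack: [288]
STORE_FAST s → s=288. Stack: []
LOAD_CONST → push 1. Stack: [1]
LOAD_FAST x → push -144. Stack: [1, -144]
BINARY_OP * → 1 * -144 = -144. Stack: [-144]
STORE_FAST w → w=-144. Stack: []
LOAD_FAST_LOAD_FAST w,x → push -144,-144. Stack: [-144, -144]
BINARY_OP | → -144 | -144 = -144. Stack: [-144]
RETURN_VALUE → return -144.

-144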